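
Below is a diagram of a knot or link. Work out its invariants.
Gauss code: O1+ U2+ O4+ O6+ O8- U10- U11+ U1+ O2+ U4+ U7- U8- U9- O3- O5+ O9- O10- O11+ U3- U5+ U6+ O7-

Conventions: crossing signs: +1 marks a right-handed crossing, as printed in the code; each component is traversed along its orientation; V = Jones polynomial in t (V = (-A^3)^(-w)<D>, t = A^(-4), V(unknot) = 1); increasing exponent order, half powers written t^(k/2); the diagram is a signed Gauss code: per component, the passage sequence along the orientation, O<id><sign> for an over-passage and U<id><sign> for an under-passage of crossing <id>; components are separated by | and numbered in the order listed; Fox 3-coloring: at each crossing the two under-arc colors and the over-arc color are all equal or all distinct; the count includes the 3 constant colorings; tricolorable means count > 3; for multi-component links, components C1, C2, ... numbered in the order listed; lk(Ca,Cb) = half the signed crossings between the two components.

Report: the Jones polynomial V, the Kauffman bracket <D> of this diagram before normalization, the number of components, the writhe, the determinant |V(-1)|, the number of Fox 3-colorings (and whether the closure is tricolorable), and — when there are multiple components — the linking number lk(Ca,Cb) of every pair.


V(t) = t + t^3 - t^4
bracket: A^-13 - A^-9 - A^-1, w = +1
1 component, writhe +1, over 11 crossings
det 3, colorings 9 of 3^11 — tricolorable
observation: the span of V is 3, forcing >= 3 crossings in any diagram


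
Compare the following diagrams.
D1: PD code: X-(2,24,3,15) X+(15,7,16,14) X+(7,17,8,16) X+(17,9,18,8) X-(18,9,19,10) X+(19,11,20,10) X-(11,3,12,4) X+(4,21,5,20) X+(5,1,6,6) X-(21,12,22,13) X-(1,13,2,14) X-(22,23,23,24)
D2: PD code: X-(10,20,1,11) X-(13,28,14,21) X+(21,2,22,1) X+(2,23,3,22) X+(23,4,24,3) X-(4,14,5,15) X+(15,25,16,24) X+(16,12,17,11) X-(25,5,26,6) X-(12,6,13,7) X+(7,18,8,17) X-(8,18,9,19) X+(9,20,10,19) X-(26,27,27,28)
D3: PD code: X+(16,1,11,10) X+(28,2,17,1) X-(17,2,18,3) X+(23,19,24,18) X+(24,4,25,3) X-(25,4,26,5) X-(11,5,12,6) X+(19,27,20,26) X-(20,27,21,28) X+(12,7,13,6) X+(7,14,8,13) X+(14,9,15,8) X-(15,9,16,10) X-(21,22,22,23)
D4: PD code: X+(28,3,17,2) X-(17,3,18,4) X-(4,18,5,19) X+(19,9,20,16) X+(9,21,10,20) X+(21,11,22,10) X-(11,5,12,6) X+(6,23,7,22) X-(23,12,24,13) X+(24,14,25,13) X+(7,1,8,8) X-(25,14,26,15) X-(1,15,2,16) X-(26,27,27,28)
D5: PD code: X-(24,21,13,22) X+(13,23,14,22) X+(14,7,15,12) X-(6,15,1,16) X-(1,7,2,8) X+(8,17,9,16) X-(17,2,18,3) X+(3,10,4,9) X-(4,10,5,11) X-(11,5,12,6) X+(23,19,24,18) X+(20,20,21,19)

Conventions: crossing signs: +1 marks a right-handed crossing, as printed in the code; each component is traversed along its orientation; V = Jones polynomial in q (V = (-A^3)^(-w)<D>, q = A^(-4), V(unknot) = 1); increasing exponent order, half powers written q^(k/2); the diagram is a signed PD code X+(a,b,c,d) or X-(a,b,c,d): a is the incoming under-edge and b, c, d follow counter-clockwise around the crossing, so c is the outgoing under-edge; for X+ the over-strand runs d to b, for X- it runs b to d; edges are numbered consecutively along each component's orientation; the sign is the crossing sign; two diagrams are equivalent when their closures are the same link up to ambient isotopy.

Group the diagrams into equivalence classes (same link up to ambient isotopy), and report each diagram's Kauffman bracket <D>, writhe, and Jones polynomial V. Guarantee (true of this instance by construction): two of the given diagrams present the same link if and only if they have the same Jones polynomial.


grouping into links: {D1, D2, D4} | {D3} | {D5}
V(D1) = q^-2 + 2 + q^2  (w 0, c 12, <D> = A^-8 + 2 + A^8)
V(D2) = q^-2 + 2 + q^2  [14 crossings, <D> = A^-8 + 2 + A^8, w = 0]
V(D3) = 1 + q + q^2 + q^3  (w +2, c 14, <D> = A^-6 + A^-2 + A^2 + A^6)
D4 (bracket A^-8 + 2 + A^8; 14 crossings at w = 0): V = q^-2 + 2 + q^2
D5 (bracket 2 + A^8 + A^16; 12 crossings at w = 0): V = q^-4 + q^-2 + 2
why: comparing 5 Jones polynomials yields 3 groups


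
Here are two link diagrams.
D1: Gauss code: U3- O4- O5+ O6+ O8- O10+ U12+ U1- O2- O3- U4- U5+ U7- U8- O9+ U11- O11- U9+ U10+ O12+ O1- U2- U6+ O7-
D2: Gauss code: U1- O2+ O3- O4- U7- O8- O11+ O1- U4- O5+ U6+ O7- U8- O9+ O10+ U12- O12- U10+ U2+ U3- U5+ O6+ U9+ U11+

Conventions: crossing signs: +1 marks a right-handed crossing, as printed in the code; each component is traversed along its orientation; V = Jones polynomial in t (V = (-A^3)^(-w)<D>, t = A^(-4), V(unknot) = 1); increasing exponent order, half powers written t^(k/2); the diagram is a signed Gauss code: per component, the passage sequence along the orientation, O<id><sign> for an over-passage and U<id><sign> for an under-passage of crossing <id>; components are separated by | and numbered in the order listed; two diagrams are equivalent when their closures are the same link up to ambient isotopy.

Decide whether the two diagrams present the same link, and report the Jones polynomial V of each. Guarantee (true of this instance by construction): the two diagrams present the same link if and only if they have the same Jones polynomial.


same link: no
V(D1) = 1  [12 crossings, <D> = A^-6, w = -2]
D2 (bracket -A^-12 + 2A^-8 - 2A^-4 + 3 - 2A^4 + 2A^8 - A^12; 12 crossings at w = 0): V = -t^-3 + 2t^-2 - 2t^-1 + 3 - 2t + 2t^2 - t^3
note: comparing 2 Jones polynomials yields 2 groups


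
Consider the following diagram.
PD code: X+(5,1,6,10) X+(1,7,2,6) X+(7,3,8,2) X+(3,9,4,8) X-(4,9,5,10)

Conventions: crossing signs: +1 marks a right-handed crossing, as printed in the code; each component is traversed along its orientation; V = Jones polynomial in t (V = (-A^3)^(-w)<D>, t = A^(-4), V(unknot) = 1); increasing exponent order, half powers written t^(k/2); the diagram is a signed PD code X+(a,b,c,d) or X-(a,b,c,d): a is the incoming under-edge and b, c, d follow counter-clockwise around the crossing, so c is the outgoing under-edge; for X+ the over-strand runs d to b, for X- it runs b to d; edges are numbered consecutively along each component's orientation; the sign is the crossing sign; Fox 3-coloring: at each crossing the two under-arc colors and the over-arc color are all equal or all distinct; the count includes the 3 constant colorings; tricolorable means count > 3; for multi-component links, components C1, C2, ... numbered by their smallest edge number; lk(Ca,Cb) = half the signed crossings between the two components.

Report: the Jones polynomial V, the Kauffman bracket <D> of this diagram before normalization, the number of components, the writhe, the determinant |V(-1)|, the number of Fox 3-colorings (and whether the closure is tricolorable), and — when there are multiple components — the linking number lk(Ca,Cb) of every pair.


V(t) = t + t^3 - t^4
bracket: A^-7 - A^-3 - A^5, w = +3
1 component, writhe +3, over 5 crossings
det 3, colorings 9 of 3^5 — tricolorable
observation: w = +3 shifts under R1 moves; the (-A^3)^(-3) factor cancels that in V


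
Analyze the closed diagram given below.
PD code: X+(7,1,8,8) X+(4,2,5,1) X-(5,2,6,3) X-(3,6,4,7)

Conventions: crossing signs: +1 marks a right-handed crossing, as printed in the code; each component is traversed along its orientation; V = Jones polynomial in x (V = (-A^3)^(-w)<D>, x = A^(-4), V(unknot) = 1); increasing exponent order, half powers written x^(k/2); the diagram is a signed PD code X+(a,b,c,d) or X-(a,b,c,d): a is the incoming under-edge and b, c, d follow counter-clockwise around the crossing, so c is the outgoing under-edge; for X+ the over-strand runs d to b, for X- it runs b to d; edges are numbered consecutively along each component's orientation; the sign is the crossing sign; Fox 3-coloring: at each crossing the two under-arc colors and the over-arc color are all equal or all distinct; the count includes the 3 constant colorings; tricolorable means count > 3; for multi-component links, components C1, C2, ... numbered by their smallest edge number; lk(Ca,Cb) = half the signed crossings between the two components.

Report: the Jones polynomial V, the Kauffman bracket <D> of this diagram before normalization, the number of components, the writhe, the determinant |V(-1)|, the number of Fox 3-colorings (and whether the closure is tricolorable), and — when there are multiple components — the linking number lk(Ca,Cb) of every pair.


V(x) = 1
bracket: 1, w = 0
1 component, writhe 0, over 4 crossings
det 1, colorings 3 of 3^4 — not tricolorable
observation: |V(-1)| = 1: so not tricolorable, since 3 does not divide 1


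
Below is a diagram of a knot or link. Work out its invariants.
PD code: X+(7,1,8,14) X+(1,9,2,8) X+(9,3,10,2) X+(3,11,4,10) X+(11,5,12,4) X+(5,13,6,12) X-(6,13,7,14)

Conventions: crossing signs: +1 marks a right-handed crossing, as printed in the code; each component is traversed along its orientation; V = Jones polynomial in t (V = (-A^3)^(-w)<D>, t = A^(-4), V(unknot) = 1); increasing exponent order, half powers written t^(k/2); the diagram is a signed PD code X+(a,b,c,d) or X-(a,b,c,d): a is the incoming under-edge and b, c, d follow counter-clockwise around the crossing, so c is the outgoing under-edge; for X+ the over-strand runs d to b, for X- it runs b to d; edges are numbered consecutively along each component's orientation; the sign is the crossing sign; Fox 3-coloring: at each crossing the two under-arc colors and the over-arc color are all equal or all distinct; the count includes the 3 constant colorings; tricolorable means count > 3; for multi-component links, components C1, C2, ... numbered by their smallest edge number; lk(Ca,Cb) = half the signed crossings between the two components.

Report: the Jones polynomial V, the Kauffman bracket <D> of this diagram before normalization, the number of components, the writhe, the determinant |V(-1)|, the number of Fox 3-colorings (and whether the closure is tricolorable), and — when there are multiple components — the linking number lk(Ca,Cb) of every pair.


V = t^2 + t^4 - t^5 + t^6 - t^7
<D> = A^-13 - A^-9 + A^-5 - A^-1 - A^7 (w = +5)
1 component over 7 crossings, w = +5
3 Fox colorings among 3^7, |V(-1)| = 5: not tricolorable
why: V spans 5 powers of t: at least 5 crossings in any diagram


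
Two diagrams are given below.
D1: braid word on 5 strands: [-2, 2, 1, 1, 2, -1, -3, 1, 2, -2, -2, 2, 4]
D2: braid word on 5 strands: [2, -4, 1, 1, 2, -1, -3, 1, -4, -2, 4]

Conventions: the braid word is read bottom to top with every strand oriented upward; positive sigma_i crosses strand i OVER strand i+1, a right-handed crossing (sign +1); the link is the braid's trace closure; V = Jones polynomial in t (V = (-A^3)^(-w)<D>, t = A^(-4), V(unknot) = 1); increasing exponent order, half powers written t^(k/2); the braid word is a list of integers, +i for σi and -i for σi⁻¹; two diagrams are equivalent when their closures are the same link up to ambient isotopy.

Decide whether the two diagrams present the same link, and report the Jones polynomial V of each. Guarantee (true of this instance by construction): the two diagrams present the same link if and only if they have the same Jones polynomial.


equivalent: yes
V(D1) = -t^(1/2) - t^(5/2)  (w +3, c 13, <D> = A^-1 + A^7)
D2 (bracket A^-7 + A; 11 crossings at w = +1): V = -t^(1/2) - t^(5/2)
why: from 13 to 11 crossings by R-moves: one link, two diagrams


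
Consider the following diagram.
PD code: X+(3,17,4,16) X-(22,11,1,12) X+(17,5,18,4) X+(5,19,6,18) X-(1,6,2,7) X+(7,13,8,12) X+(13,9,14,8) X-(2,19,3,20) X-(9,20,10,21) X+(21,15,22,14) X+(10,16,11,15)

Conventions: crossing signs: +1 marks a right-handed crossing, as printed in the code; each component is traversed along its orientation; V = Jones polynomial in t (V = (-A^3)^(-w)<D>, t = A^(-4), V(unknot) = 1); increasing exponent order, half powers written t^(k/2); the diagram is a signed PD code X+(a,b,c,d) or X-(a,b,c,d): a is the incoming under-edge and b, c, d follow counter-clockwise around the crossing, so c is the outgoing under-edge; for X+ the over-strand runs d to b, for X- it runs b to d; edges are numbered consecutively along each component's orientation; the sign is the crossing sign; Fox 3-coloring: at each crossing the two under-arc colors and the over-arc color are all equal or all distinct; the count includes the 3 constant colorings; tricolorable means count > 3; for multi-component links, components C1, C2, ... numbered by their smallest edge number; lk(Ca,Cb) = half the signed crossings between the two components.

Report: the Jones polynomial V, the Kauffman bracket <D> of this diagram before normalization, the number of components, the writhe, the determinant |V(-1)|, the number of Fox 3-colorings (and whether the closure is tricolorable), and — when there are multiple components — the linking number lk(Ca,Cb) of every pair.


Jones polynomial: V(t) = 2t - 2t^2 + 3t^3 - 3t^4 + 2t^5 - 2t^6 + t^7
<D> = -A^-19 + 2A^-15 - 2A^-11 + 3A^-7 - 3A^-3 + 2A - 2A^5; writhe +3
components 1, writhe +3 (11 crossings)
3-colorings: 9 of 3^11, det 15 — tricolorable
note: w = +3 (over 11 crossings) is diagram-only; (-A^3)^(-3) removes it from V


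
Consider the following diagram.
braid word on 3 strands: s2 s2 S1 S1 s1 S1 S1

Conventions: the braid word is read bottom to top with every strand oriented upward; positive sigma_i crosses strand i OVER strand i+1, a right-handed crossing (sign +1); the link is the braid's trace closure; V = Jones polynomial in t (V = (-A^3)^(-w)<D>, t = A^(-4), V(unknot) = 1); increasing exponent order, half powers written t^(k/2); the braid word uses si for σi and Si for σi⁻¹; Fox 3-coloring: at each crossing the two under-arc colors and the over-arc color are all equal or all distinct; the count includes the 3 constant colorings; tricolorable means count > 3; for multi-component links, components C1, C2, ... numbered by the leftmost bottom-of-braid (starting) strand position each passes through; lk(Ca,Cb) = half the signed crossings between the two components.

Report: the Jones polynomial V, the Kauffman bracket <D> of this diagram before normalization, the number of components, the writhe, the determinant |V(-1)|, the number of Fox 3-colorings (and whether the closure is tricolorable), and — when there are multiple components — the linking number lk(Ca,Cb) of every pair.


V(t) = t^(-7/2) - t^(-5/2) + t^(-3/2) - 2t^(-1/2) - t^(3/2)
bracket: A^-9 + 2A^-1 - A^3 + A^7 - A^11, w = -1
2 components, writhe -1, over 7 crossings
lk(C1,C2) = +1
det 6, colorings 9 of 3^7 — tricolorable
observation: summing lk over 1 pair gives +1


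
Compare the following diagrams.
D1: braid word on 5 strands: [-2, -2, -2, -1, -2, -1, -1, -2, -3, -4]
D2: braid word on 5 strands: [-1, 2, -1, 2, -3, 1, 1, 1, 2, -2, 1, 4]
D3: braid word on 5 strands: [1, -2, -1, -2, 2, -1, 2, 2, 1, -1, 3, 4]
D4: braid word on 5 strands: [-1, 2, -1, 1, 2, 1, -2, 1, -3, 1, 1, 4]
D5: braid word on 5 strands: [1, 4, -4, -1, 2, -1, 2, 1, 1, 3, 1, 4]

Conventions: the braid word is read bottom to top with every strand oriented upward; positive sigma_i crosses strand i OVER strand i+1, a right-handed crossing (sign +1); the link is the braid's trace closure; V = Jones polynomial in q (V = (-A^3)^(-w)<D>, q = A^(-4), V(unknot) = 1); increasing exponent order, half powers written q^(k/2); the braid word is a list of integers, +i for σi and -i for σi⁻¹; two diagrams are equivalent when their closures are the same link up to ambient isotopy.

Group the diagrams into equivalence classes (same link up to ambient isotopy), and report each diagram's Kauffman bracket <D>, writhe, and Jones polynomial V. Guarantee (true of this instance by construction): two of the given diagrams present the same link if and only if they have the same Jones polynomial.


classes: {D1} | {D2, D4, D5} | {D3}
V(D1) = -q^-10 + q^-9 - q^-8 + q^-7 - q^-6 + q^-5 + q^-3  [10 crossings, <D> = A^-18 + A^-10 - A^-6 + A^-2 - A^2 + A^6 - A^10, w = -10]
V(D2) = q - q^2 + 2q^3 - q^4 + q^5 - q^6  (w +4, c 12, <D> = -A^-12 + A^-8 - A^-4 + 2 - A^4 + A^8)
D3 (bracket A^-2 - A^2 + A^6 - A^10 + A^14; 12 crossings at w = +2): V = q^-2 - q^-1 + 1 - q + q^2
V(D4) = q - q^2 + 2q^3 - q^4 + q^5 - q^6  (w +4, c 12, <D> = -A^-12 + A^-8 - A^-4 + 2 - A^4 + A^8)
V(D5) = q - q^2 + 2q^3 - q^4 + q^5 - q^6  (w +6, c 12, <D> = -A^-6 + A^-2 - A^2 + 2A^6 - A^10 + A^14)
note: comparing 5 Jones polynomials yields 3 groups


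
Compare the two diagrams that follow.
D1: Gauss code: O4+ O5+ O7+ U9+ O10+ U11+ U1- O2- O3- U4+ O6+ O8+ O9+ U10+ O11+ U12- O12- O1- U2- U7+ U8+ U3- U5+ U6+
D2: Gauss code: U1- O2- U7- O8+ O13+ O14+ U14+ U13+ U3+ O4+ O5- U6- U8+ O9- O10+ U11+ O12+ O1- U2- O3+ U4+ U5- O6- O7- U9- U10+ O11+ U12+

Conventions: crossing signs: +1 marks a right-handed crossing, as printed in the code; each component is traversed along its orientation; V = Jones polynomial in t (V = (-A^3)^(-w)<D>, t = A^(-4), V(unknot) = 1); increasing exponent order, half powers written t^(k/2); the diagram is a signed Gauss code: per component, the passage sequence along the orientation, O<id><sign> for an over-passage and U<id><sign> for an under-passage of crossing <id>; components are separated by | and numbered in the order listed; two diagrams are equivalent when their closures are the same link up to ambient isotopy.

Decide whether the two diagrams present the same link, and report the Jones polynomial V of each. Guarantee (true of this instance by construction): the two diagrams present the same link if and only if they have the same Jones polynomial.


equivalent: no
V(D1) = t + t^3 - t^4  (w +4, c 12, <D> = -A^-4 + 1 + A^8)
V(D2) = 1  (w +2, c 14, <D> = A^6)
why: 2 classes among 2 diagrams; unequal V(t) rules out equality


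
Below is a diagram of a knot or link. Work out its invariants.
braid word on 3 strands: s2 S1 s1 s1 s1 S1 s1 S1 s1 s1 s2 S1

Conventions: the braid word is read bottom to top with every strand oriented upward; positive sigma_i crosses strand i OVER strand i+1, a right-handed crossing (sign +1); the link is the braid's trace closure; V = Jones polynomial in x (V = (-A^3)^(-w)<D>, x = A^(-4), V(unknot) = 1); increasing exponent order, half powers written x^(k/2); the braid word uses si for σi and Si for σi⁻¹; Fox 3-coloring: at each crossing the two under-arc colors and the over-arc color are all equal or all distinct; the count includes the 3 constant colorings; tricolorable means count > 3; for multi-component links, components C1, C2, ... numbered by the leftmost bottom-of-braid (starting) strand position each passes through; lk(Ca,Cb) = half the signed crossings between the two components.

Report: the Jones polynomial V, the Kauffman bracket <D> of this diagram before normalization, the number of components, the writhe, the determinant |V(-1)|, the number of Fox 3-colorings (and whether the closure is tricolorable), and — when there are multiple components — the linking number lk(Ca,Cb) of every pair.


Jones polynomial: V(x) = x - x^2 + 2x^3 - x^4 + x^5 - x^6
<D> = -A^-12 + A^-8 - A^-4 + 2 - A^4 + A^8; writhe +4
components 1, writhe +4 (12 crossings)
3-colorings: 3 of 3^12, det 7 — not tricolorable
note: det 7 = |V(-1)|; not divisible by 3, so not tricolorable


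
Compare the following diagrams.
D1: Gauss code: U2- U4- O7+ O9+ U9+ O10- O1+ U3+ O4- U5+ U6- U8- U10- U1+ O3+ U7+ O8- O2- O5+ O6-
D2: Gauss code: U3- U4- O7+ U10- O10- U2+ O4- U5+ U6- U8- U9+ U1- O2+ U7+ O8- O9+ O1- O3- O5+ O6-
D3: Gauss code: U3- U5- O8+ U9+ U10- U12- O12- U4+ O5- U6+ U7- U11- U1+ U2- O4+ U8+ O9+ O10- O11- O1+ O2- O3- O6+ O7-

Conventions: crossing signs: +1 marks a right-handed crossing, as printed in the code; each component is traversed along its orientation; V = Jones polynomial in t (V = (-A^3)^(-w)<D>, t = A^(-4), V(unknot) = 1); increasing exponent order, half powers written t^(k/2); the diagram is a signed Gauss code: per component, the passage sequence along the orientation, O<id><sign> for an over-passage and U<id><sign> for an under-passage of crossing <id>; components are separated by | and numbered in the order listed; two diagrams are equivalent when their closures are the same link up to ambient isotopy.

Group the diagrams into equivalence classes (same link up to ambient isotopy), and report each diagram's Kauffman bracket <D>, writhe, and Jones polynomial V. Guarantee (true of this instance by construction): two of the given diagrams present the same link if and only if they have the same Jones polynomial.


classes: {D1, D2, D3}
V(D1) = t^-2 - t^-1 + 1 - t + t^2  [10 crossings, <D> = A^-8 - A^-4 + 1 - A^4 + A^8, w = 0]
V(D2) = t^-2 - t^-1 + 1 - t + t^2  (w -2, c 10, <D> = A^-14 - A^-10 + A^-6 - A^-2 + A^2)
V(D3) = t^-2 - t^-1 + 1 - t + t^2  (w -2, c 12, <D> = A^-14 - A^-10 + A^-6 - A^-2 + A^2)
insight: one V(t) for all 3 diagrams — one class (guaranteed)


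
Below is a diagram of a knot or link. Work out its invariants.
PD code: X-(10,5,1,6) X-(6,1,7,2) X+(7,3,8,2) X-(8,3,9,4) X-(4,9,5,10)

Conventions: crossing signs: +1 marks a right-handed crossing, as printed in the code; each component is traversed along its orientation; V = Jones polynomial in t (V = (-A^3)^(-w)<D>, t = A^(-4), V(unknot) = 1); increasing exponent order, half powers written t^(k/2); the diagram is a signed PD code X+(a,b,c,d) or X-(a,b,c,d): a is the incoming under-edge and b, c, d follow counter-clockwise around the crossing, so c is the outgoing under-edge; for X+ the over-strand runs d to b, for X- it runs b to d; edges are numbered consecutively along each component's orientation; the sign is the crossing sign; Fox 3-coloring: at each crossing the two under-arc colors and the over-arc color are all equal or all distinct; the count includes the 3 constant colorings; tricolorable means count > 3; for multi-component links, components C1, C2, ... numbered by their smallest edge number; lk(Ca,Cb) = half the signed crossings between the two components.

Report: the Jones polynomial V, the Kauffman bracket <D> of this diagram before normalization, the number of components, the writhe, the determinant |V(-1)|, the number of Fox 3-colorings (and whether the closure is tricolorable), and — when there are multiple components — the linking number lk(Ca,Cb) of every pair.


Jones polynomial: V(t) = -t^-4 + t^-3 + t^-1
<D> = -A^-5 - A^3 + A^7; writhe -3
components 1, writhe -3 (5 crossings)
3-colorings: 9 of 3^5, det 3 — tricolorable
note: V spans 3 powers of t: at least 3 crossings in any diagram


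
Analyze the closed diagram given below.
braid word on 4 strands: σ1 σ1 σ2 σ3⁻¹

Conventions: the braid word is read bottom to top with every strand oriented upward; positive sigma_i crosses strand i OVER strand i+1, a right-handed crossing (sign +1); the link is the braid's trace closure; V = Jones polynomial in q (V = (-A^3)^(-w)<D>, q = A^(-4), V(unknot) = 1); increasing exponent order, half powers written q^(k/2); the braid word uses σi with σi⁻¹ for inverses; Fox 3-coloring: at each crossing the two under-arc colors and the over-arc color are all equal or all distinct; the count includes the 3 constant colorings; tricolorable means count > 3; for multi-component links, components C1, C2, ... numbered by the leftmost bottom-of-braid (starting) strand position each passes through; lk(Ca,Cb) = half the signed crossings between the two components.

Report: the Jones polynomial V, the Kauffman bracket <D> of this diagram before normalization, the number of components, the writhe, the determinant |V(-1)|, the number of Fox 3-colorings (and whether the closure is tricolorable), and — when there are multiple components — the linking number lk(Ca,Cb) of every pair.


Jones polynomial: V(q) = -q^(1/2) - q^(5/2)
<D> = -A^-4 - A^4; writhe +2
components 2, writhe +2 (4 crossings)
linking number lk(C1,C2) = +1
3-colorings: 3 of 3^4, det 2 — not tricolorable
note: span 2 respects span(V) <= c + mu - 1 = 5 for this 2-component diagram


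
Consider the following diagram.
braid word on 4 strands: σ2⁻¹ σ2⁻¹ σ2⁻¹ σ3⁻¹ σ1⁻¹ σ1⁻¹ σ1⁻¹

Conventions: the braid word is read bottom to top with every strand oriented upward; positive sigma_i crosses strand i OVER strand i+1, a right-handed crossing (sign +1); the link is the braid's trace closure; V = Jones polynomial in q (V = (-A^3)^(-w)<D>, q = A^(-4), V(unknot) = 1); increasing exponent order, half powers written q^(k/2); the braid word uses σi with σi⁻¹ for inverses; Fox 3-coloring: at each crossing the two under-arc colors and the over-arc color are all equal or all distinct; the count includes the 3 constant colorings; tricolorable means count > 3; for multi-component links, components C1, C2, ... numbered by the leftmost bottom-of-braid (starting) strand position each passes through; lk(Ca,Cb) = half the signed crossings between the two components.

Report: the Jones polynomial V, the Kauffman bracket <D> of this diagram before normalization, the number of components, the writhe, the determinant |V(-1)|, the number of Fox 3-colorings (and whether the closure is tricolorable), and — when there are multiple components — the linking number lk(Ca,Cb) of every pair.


Jones polynomial: V(q) = q^-8 - 2q^-7 + q^-6 - 2q^-5 + 2q^-4 + q^-2
<D> = -A^-13 - 2A^-5 + 2A^-1 - A^3 + 2A^7 - A^11; writhe -7
components 1, writhe -7 (7 crossings)
3-colorings: 27 of 3^7, det 9 — tricolorable
note: w = -7 shifts under R1 moves; the (-A^3)^(7) factor cancels that in V


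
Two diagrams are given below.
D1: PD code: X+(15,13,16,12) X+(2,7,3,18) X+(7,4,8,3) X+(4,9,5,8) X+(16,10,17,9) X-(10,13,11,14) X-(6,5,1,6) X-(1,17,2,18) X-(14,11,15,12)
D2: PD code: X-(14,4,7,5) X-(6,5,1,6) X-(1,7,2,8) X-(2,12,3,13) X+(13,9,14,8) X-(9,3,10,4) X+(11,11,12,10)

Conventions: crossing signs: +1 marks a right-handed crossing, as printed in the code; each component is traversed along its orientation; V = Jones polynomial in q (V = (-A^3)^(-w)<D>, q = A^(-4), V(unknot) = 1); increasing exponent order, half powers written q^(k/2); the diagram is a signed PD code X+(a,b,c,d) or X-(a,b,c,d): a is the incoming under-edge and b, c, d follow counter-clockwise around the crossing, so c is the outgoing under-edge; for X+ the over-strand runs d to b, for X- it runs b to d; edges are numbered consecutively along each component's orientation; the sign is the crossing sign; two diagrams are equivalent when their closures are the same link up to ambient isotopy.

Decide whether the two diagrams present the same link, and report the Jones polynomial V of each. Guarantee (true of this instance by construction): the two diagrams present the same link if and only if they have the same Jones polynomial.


equivalent: no
D1 (bracket A^-7 + A; 9 crossings at w = +1): V = -q^(1/2) - q^(5/2)
V(D2) = -q^(-9/2) - q^(-5/2) + q^(-3/2) - q^(-1/2)  (w -3, c 7, <D> = A^-7 - A^-3 + A + A^9)
key observation: V(q) takes 2 values over 2 diagrams, fixing the grouping


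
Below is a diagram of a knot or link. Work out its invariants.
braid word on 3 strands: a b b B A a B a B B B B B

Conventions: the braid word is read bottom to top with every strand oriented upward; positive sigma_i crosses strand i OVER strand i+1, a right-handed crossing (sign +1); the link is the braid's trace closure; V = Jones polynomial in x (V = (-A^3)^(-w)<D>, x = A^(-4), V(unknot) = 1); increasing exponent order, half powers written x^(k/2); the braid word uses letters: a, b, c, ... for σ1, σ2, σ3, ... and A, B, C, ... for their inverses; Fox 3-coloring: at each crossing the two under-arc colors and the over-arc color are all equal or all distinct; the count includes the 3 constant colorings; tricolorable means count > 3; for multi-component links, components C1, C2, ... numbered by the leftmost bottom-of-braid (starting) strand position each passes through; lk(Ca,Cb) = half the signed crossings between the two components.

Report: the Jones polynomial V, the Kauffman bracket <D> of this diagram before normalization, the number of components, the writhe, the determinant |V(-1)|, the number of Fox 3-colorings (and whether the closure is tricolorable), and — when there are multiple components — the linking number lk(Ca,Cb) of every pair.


V = x^(-13/2) - x^(-11/2) + 2x^(-9/2) - 2x^(-7/2) + x^(-5/2) - 2x^(-3/2) - x^(1/2)
<D> = A^-11 + 2A^-3 - A + 2A^5 - 2A^9 + A^13 - A^17 (w = -3)
2 components over 13 crossings, w = -3
lk(C1,C2): +1
3 Fox colorings among 3^13, |V(-1)| = 10: not tricolorable
why: free reduction leaves σ1 σ1 σ2⁻¹ σ2⁻¹ σ2⁻¹ σ2⁻¹ σ2⁻¹ of the original 13 letters


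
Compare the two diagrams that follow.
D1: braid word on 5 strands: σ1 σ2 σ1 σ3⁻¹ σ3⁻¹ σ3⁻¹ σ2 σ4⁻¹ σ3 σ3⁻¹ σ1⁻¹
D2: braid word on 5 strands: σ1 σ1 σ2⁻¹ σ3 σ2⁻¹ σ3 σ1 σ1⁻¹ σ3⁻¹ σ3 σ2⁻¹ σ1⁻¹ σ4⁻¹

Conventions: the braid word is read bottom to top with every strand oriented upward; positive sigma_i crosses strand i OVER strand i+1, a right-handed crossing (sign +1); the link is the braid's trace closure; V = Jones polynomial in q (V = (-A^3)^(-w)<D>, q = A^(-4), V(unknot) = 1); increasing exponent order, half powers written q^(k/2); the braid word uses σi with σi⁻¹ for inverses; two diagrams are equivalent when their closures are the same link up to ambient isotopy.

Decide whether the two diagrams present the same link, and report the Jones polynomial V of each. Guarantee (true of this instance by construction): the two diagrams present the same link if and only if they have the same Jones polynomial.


equivalent: no
V(D1) = q^(-7/2) - q^(-5/2) + q^(-3/2) - 2q^(-1/2) - q^(3/2)  (w -1, c 11, <D> = A^-9 + 2A^-1 - A^3 + A^7 - A^11)
V(D2) = q^(-7/2) - 2q^(-5/2) + q^(-3/2) - 2q^(-1/2) + q^(1/2) - q^(3/2)  (w -1, c 13, <D> = A^-9 - A^-5 + 2A^-1 - A^3 + 2A^7 - A^11)
why: V(q) takes 2 values over 2 diagrams, fixing the grouping


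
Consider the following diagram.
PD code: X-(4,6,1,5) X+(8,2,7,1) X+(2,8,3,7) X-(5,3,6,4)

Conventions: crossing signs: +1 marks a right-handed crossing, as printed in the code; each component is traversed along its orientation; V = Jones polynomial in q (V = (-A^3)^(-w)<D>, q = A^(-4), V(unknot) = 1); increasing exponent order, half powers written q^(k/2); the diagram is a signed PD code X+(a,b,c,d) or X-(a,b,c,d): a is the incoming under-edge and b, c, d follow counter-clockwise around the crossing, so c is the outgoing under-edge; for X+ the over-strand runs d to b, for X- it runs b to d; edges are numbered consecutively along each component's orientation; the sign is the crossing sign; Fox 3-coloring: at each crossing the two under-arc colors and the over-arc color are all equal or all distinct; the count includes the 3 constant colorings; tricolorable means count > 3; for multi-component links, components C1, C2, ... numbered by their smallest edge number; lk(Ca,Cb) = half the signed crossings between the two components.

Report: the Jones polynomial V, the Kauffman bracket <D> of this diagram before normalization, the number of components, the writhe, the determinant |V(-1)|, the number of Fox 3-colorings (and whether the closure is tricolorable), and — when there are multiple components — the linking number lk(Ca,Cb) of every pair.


V = q^-2 + 2 + q^2
<D> = A^-8 + 2 + A^8 (w = 0)
3 components over 4 crossings, w = 0
lk(C1,C2): -1
lk(C1,C3) = +1
linking number lk(C2,C3) = 0
3 Fox colorings among 3^4, |V(-1)| = 4: not tricolorable
why: |V(-1)| = 4: so not tricolorable, since 3 does not divide 4


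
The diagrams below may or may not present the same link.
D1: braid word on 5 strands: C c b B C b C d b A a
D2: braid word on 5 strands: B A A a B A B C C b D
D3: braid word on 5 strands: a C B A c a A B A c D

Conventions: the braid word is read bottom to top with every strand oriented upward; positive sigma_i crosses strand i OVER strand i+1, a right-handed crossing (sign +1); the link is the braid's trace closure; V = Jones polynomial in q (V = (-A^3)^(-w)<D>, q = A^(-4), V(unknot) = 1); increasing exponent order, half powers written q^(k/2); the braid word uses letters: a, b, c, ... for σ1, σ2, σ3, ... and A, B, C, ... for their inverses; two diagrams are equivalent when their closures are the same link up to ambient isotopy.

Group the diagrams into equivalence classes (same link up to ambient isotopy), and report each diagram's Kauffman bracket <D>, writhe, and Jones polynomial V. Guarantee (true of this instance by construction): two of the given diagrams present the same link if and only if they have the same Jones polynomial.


classes: {D1} | {D2} | {D3}
V(D1) = -q^(-5/2) - q^(5/2)  [11 crossings, <D> = A^-7 + A^13, w = +1]
D2 (bracket A^-15 + 2A^-7 - A^-3 + A - A^5; 11 crossings at w = -7): V = q^(-13/2) - q^(-11/2) + q^(-9/2) - 2q^(-7/2) - q^(-3/2)
V(D3) = -q^(-5/2) - q^(-1/2)  [11 crossings, <D> = A^-7 + A, w = -3]
note: comparing 3 Jones polynomials yields 3 groups


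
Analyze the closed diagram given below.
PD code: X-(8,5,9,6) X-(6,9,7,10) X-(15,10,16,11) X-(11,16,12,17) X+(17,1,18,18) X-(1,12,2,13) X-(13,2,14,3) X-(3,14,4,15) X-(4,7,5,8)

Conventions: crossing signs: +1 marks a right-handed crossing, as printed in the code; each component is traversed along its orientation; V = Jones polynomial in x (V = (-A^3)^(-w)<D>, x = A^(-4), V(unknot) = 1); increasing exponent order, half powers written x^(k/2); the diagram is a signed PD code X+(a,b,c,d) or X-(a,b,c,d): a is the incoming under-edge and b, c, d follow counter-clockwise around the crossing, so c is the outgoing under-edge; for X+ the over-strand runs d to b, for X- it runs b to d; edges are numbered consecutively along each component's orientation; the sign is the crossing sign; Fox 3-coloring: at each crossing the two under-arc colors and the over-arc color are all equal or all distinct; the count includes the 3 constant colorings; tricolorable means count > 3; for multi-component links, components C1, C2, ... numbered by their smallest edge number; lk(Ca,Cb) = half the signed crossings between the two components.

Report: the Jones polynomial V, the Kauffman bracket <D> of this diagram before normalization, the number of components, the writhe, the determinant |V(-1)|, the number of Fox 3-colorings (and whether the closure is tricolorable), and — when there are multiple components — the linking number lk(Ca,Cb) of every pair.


V(x) = x^-11 - 2x^-10 + 2x^-9 - 3x^-8 + 2x^-7 - 2x^-6 + 2x^-5 + x^-3
bracket: -A^-9 - 2A^-1 + 2A^3 - 2A^7 + 3A^11 - 2A^15 + 2A^19 - A^23, w = -7
1 component, writhe -7, over 9 crossings
det 15, colorings 9 of 3^9 — tricolorable
observation: |V(-1)| = 15: so tricolorable, since 3 divides 15


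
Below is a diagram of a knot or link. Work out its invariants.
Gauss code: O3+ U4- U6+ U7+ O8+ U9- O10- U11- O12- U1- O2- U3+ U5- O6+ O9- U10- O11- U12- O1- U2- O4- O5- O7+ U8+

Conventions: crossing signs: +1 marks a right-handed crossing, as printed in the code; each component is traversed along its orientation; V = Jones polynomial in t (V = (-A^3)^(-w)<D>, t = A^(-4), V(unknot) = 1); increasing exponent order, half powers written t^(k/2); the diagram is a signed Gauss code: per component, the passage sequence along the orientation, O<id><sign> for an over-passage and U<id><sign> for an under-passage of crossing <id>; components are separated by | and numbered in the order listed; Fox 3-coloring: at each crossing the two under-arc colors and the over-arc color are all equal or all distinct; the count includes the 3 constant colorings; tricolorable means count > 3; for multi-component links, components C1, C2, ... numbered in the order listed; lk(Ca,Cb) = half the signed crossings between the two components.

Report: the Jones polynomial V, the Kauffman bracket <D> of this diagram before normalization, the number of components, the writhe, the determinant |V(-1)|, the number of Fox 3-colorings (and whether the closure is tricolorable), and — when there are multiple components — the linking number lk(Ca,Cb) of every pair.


V = -t^-9 + 2t^-8 - 3t^-7 + 4t^-6 - 5t^-5 + 5t^-4 - 4t^-3 + 4t^-2 - 2t^-1 + 2 - t
<D> = -A^-16 + 2A^-12 - 2A^-8 + 4A^-4 - 4 + 5A^4 - 5A^8 + 4A^12 - 3A^16 + 2A^20 - A^24 (w = -4)
1 component over 12 crossings, w = -4
9 Fox colorings among 3^12, |V(-1)| = 33: tricolorable
why: w = -4 shifts under R1 moves; the (-A^3)^(4) factor cancels that in V


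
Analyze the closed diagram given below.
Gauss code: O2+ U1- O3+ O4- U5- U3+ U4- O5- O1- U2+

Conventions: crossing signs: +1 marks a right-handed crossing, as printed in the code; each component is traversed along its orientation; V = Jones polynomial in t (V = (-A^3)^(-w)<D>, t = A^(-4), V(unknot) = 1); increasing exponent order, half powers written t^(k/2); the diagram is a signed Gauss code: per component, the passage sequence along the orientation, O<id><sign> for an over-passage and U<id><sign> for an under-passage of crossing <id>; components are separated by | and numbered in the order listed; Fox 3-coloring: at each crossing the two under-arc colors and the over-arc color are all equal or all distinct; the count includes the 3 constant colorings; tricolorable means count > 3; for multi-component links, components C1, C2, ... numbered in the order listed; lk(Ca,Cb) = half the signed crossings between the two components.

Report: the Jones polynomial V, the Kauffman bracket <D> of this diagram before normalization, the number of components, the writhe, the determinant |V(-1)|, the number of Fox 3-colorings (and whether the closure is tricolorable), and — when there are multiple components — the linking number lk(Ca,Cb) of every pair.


Jones polynomial: V(t) = 1
<D> = -A^-3; writhe -1
components 1, writhe -1 (5 crossings)
3-colorings: 3 of 3^5, det 1 — not tricolorable
note: w = -1 (over 5 crossings) is diagram-only; (-A^3)^(1) removes it from V


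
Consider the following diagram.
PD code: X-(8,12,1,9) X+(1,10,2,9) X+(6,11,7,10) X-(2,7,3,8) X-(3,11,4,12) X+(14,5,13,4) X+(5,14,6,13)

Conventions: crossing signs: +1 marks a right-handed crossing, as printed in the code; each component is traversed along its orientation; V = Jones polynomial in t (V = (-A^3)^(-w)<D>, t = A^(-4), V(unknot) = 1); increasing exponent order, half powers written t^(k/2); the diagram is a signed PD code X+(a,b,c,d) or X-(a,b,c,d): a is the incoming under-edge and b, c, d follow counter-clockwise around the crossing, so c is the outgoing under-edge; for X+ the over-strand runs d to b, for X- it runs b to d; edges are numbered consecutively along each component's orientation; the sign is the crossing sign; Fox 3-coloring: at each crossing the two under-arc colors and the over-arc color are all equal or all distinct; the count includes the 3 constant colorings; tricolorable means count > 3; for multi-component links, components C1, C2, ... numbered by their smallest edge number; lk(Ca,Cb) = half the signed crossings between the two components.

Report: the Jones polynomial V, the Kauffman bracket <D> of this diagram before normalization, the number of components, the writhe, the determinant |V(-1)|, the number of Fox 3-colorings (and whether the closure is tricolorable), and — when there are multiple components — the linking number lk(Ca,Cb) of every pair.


V = 1 + t + t^2 + t^3
<D> = -A^-9 - A^-5 - A^-1 - A^3 (w = +1)
3 components over 7 crossings, w = +1
lk(C1,C2): 0
lk(C1,C3) = +1
linking number lk(C2,C3) = 0
9 Fox colorings among 3^8, |V(-1)| = 0: tricolorable
why: det 0 = |V(-1)|; divisible by 3, so tricolorable


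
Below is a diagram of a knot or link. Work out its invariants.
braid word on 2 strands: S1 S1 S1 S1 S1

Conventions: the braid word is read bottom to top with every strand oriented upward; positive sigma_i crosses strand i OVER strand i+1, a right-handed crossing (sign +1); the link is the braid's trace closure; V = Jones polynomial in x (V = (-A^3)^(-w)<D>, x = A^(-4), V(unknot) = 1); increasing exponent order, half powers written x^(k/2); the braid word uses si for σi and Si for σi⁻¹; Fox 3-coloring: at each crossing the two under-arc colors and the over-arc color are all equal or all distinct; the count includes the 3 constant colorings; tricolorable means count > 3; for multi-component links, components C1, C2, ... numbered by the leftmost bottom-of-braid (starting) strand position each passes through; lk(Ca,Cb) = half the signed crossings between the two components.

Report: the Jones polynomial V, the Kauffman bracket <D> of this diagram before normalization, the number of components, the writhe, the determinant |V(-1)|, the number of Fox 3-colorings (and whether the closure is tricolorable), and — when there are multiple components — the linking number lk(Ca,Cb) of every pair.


Jones polynomial: V(x) = -x^-7 + x^-6 - x^-5 + x^-4 + x^-2
<D> = -A^-7 - A + A^5 - A^9 + A^13; writhe -5
components 1, writhe -5 (5 crossings)
3-colorings: 3 of 3^5, det 5 — not tricolorable
note: V spans 5 powers of x: at least 5 crossings in any diagram
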